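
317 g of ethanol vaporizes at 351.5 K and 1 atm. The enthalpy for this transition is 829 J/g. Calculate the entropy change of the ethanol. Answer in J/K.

ΔS = 748 J/K

Heat absorbed by the substance: Q = mL = 317 × 829 = 262793 J.
At constant T, ΔS = Q_rev/T = 262793 / 351.5 = 748 J/K.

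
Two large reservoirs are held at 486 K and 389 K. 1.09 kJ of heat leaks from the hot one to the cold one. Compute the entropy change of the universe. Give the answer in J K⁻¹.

ΔS_hot = −Q/T_H = −1090/486 = -2.243 J/K and ΔS_cold = +Q/T_C = 1090/389 = 2.802 J/K.
ΔS_total = -2.243 + 2.802 = 0.559 J/K, positive as the second law requires.

ΔS_total = 0.559 J/K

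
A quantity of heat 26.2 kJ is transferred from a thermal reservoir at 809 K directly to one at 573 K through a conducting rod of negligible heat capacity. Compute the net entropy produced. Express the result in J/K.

ΔS_total = 13.3 J/K

ΔS_hot = −Q/T_H = −26200/809 = -32.39 J/K and ΔS_cold = +Q/T_C = 26200/573 = 45.72 J/K.
ΔS_total = -32.39 + 45.72 = 13.3 J/K, positive as the second law requires.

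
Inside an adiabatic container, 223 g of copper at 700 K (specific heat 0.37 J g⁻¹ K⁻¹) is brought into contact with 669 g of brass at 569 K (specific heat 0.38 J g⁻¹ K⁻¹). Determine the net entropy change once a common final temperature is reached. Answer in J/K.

Energy balance: T_f = (m₁c₁T₁ + m₂c₂T₂)/(m₁c₁ + m₂c₂) = 601.1 K.
ΔS₁ = m₁c₁ ln(T_f/T₁) = 82.51 × ln(601.1/700) = -12.57 J/K.
ΔS₂ = m₂c₂ ln(T_f/T₂) = 254.22 × ln(601.1/569) = 13.95 J/K.
ΔS_total = -12.57 + 13.95 = 1.38 J/K.

ΔS_total = 1.38 J/K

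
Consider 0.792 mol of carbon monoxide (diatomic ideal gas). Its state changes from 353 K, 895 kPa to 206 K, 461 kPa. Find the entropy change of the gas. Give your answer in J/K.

ΔS = nC_p ln(T₂/T₁) − nR ln(P₂/P₁), with C_p = 7R/2 = 29.1 J mol⁻¹ K⁻¹ for a diatomic ideal gas.
ΔS = 0.792 × [29.1 × ln(206/353) − 8.314 × ln(461/895)] = -8.04 J/K.

ΔS = -8.04 J/K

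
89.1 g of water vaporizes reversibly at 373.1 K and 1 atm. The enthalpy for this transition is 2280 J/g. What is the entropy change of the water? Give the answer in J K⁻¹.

Heat absorbed by the substance: Q = mL = 89.1 × 2280 = 203148 J.
At constant T, ΔS = Q_rev/T = 203148 / 373.1 = 544 J/K.

ΔS = 544 J/K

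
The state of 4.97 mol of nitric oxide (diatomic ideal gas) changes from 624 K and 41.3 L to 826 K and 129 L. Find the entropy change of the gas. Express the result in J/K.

Entropy is a state function: ΔS = nC_V ln(T₂/T₁) + nR ln(V₂/V₁), with C_V = 5R/2 = 20.79 J mol⁻¹ K⁻¹ for a diatomic ideal gas.
ΔS = 4.97 × [20.79 × ln(826/624) + 8.314 × ln(129/41.3)] = 76 J/K.

ΔS = 76 J/K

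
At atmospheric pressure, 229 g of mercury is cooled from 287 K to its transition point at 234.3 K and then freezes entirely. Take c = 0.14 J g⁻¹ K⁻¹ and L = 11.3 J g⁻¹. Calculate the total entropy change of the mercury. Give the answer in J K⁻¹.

Cooling step: ΔS₁ = m c ln(T_tr/T_i) = 229 × 0.14 × ln(234.3/287) = -6.504 J/K.
Phase change: ΔS₂ = −mL/T_tr = −229 × 11.3 / 234.3 = -11.04 J/K.
ΔS_total = (-6.504) + (-11.04) = -17.5 J/K.

ΔS = -17.5 J/K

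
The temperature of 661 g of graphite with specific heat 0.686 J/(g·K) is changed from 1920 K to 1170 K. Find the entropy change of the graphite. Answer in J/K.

ΔS = -225 J/K

ΔS = ∫dQ_rev/T = m c ln(T₂/T₁) = 661 × 0.686 × ln(1170/1920) = -225 J/K.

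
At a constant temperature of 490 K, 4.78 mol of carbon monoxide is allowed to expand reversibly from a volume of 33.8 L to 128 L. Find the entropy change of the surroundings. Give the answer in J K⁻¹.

ΔS_surr = -52.9 J/K

For an isothermal ideal gas ΔS_gas = nR ln(V₂/V₁) = 4.78 × 8.314 × ln(128/33.8) = 52.9 J/K.
The process is reversible, so ΔS_surr = −ΔS_gas = -52.9 J/K and ΔS_universe = 0.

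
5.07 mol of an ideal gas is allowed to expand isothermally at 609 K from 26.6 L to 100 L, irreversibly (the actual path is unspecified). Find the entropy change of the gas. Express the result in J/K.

ΔS_gas = 55.8 J/K

Entropy is a state function, so ΔS_gas depends only on the end states.
For an isothermal ideal gas ΔS_gas = nR ln(V₂/V₁) = 5.07 × 8.314 × ln(100/26.6) = 55.8 J/K.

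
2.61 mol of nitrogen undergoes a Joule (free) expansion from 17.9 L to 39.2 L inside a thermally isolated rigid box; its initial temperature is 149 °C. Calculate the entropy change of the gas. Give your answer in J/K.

ΔS_gas = 17 J/K

For an ideal gas in free expansion Q = 0 and W = 0, so T is unchanged.
Entropy is a state function; using a reversible isothermal path, ΔS_gas = nR ln(V₂/V₁) = 2.61 × 8.314 × ln(39.2/17.9) = 17 J/K.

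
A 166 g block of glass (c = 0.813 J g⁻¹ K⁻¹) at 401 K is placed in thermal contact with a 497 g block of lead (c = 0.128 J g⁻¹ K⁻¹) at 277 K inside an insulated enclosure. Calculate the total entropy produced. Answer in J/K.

ΔS_total = 2.82 J/K

Energy balance: T_f = (m₁c₁T₁ + m₂c₂T₂)/(m₁c₁ + m₂c₂) = 361.27 K.
ΔS₁ = m₁c₁ ln(T_f/T₁) = 134.958 × ln(361.27/401) = -14.08 J/K.
ΔS₂ = m₂c₂ ln(T_f/T₂) = 63.616 × ln(361.27/277) = 16.9 J/K.
ΔS_total = -14.08 + 16.9 = 2.82 J/K.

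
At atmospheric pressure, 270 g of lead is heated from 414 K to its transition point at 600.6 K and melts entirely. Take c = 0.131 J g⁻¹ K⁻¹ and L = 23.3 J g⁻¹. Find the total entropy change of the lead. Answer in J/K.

ΔS = 23.6 J/K

Warming step: ΔS₁ = m c ln(T_tr/T_i) = 270 × 0.131 × ln(600.6/414) = 13.16 J/K.
Phase change: ΔS₂ = +mL/T_tr = 270 × 23.3 / 600.6 = 10.47 J/K.
ΔS_total = (13.16) + (10.47) = 23.6 J/K.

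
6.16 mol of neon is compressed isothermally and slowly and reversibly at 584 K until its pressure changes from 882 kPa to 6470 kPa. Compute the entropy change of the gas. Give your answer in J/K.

For an isothermal ideal gas ΔS_gas = nR ln(P₁/P₂) = 6.16 × 8.314 × ln(882/6470) = -102 J/K.

ΔS_gas = -102 J/K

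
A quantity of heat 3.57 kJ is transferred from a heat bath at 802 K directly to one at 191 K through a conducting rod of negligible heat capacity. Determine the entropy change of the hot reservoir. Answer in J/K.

The hot reservoir loses heat Q, so ΔS_hot = −Q/T_H = −3570/802 = -4.45 J/K.

ΔS_hot = -4.45 J/K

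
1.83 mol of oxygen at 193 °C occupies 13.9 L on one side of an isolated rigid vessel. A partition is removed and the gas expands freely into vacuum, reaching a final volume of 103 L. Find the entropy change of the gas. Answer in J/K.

For an ideal gas in free expansion Q = 0 and W = 0, so T is unchanged.
Entropy is a state function; using a reversible isothermal path, ΔS_gas = nR ln(V₂/V₁) = 1.83 × 8.314 × ln(103/13.9) = 30.5 J/K.

ΔS_gas = 30.5 J/K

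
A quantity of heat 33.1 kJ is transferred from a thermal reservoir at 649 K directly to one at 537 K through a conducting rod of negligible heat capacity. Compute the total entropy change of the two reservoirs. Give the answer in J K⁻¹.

ΔS_hot = −Q/T_H = −33100/649 = -51 J/K and ΔS_cold = +Q/T_C = 33100/537 = 61.64 J/K.
ΔS_total = -51 + 61.64 = 10.6 J/K, positive as the second law requires.

ΔS_total = 10.6 J/K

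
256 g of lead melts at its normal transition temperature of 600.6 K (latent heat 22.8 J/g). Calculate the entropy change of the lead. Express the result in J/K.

Heat absorbed by the substance: Q = mL = 256 × 22.8 = 5836.8 J.
At constant T, ΔS = Q_rev/T = 5836.8 / 600.6 = 9.72 J/K.

ΔS = 9.72 J/K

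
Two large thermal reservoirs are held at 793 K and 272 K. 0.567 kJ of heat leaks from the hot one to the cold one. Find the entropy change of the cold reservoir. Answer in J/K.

ΔS_cold = 2.08 J/K

The cold reservoir gains heat Q, so ΔS_cold = +Q/T_C = 567/272 = 2.08 J/K.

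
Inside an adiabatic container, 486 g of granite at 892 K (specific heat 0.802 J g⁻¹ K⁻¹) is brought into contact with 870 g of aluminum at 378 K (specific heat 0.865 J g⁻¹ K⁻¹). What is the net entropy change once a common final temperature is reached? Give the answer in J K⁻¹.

Energy balance: T_f = (m₁c₁T₁ + m₂c₂T₂)/(m₁c₁ + m₂c₂) = 553.38 K.
ΔS₁ = m₁c₁ ln(T_f/T₁) = 389.772 × ln(553.38/892) = -186.1 J/K.
ΔS₂ = m₂c₂ ln(T_f/T₂) = 752.55 × ln(553.38/378) = 286.8 J/K.
ΔS_total = -186.1 + 286.8 = 101 J/K.

ΔS_total = 101 J/K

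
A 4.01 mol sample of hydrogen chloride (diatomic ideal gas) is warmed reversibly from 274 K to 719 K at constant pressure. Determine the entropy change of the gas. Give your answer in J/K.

At constant pressure, ΔS = nC_p ln(T₂/T₁) with C_p = 7R/2 = 29.1 J mol⁻¹ K⁻¹.
ΔS = 4.01 × 29.1 × ln(719/274) = 113 J/K.

ΔS = 113 J/K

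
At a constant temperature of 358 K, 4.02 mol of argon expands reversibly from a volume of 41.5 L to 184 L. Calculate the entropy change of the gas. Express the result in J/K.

For an isothermal ideal gas ΔS_gas = nR ln(V₂/V₁) = 4.02 × 8.314 × ln(184/41.5) = 49.8 J/K.

ΔS_gas = 49.8 J/K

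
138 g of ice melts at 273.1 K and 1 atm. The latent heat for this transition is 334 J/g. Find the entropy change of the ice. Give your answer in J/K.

ΔS = 169 J/K

Heat absorbed by the substance: Q = mL = 138 × 334 = 46092 J.
At constant T, ΔS = Q_rev/T = 46092 / 273.1 = 169 J/K.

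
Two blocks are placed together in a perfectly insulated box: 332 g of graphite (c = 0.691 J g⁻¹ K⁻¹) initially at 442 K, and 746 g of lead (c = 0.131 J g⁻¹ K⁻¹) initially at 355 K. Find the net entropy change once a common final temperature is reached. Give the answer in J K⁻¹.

Energy balance: T_f = (m₁c₁T₁ + m₂c₂T₂)/(m₁c₁ + m₂c₂) = 416.01 K.
ΔS₁ = m₁c₁ ln(T_f/T₁) = 229.412 × ln(416.01/442) = -13.9 J/K.
ΔS₂ = m₂c₂ ln(T_f/T₂) = 97.726 × ln(416.01/355) = 15.5 J/K.
ΔS_total = -13.9 + 15.5 = 1.6 J/K.

ΔS_total = 1.6 J/K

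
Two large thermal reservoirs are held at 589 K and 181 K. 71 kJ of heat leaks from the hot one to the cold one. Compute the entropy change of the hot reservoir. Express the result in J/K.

The hot reservoir loses heat Q, so ΔS_hot = −Q/T_H = −71000/589 = -121 J/K.

ΔS_hot = -121 J/K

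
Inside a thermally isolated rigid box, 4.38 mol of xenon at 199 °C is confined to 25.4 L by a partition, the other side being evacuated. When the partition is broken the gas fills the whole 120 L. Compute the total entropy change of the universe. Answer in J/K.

ΔS_universe = 56.5 J/K

For an ideal gas in free expansion Q = 0 and W = 0, so T is unchanged.
Entropy is a state function; using a reversible isothermal path, ΔS_gas = nR ln(V₂/V₁) = 4.38 × 8.314 × ln(120/25.4) = 56.5 J/K.
The insulated surroundings exchange no heat, so ΔS_surr = 0 and ΔS_universe = ΔS_gas.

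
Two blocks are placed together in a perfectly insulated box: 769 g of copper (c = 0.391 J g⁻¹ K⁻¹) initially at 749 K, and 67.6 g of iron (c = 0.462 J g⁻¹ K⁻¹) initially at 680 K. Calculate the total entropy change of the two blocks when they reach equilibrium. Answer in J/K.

Energy balance: T_f = (m₁c₁T₁ + m₂c₂T₂)/(m₁c₁ + m₂c₂) = 742.51 K.
ΔS₁ = m₁c₁ ln(T_f/T₁) = 300.679 × ln(742.51/749) = -2.6177 J/K.
ΔS₂ = m₂c₂ ln(T_f/T₂) = 31.2312 × ln(742.51/680) = 2.7465 J/K.
ΔS_total = -2.6177 + 2.7465 = 0.129 J/K.

ΔS_total = 0.129 J/K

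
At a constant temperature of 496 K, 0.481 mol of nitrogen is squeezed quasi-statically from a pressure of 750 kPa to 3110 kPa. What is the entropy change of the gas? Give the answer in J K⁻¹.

ΔS_gas = -5.69 J/K

For an isothermal ideal gas ΔS_gas = nR ln(P₁/P₂) = 0.481 × 8.314 × ln(750/3110) = -5.69 J/K.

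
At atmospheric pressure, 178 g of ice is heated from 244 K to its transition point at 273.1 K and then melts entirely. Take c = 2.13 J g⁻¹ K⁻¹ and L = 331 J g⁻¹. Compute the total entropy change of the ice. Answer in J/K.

Warming step: ΔS₁ = m c ln(T_tr/T_i) = 178 × 2.13 × ln(273.1/244) = 42.72 J/K.
Phase change: ΔS₂ = +mL/T_tr = 178 × 331 / 273.1 = 215.7 J/K.
ΔS_total = (42.72) + (215.7) = 258 J/K.

ΔS = 258 J/K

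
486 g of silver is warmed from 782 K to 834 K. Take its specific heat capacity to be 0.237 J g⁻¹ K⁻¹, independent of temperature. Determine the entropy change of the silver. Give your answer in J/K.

ΔS = 7.42 J/K

ΔS = ∫dQ_rev/T = m c ln(T₂/T₁) = 486 × 0.237 × ln(834/782) = 7.42 J/K.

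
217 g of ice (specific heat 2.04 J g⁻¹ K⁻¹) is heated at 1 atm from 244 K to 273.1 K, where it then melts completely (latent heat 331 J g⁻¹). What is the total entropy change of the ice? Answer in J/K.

Warming step: ΔS₁ = m c ln(T_tr/T_i) = 217 × 2.04 × ln(273.1/244) = 49.88 J/K.
Phase change: ΔS₂ = +mL/T_tr = 217 × 331 / 273.1 = 263 J/K.
ΔS_total = (49.88) + (263) = 313 J/K.

ΔS = 313 J/K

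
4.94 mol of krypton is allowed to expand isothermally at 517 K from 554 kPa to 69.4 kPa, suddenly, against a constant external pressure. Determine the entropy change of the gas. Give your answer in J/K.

Entropy is a state function, so ΔS_gas depends only on the end states.
For an isothermal ideal gas ΔS_gas = nR ln(P₁/P₂) = 4.94 × 8.314 × ln(554/69.4) = 85.3 J/K.

ΔS_gas = 85.3 J/K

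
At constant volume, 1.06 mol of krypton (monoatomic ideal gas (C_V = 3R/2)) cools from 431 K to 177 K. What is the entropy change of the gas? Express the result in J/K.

ΔS = -11.8 J/K

At constant volume, ΔS = nC_V ln(T₂/T₁) with C_V = 3R/2 = 12.47 J mol⁻¹ K⁻¹.
ΔS = 1.06 × 12.47 × ln(177/431) = -11.8 J/K.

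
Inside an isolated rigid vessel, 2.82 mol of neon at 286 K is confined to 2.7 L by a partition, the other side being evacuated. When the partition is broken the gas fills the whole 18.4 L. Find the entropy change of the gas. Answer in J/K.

For an ideal gas in free expansion Q = 0 and W = 0, so T is unchanged.
Entropy is a state function; using a reversible isothermal path, ΔS_gas = nR ln(V₂/V₁) = 2.82 × 8.314 × ln(18.4/2.7) = 45 J/K.

ΔS_gas = 45 J/K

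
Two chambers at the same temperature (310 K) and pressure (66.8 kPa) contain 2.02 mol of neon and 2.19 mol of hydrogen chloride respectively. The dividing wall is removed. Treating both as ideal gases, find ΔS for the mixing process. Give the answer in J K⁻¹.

Mole fractions: x_A = 2.02/4.21 = 0.48, x_B = 0.52.
ΔS_mix = −R(n_A ln x_A + n_B ln x_B) = −8.314 × (2.02 ln 0.48 + 2.19 ln 0.52) = 24.2 J/K.

ΔS_mix = 24.2 J/K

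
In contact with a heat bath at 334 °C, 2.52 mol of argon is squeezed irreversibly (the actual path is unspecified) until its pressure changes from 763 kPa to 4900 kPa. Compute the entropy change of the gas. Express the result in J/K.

Entropy is a state function, so ΔS_gas depends only on the end states.
For an isothermal ideal gas ΔS_gas = nR ln(P₁/P₂) = 2.52 × 8.314 × ln(763/4900) = -39 J/K.

ΔS_gas = -39 J/K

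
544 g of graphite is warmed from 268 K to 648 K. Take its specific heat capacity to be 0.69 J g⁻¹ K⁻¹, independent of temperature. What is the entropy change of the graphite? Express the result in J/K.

ΔS = 331 J/K

ΔS = ∫dQ_rev/T = m c ln(T₂/T₁) = 544 × 0.69 × ln(648/268) = 331 J/K.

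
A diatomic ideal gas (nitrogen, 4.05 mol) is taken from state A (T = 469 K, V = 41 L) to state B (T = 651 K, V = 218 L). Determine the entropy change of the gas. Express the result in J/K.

Entropy is a state function: ΔS = nC_V ln(T₂/T₁) + nR ln(V₂/V₁), with C_V = 5R/2 = 20.79 J mol⁻¹ K⁻¹ for a diatomic ideal gas.
ΔS = 4.05 × [20.79 × ln(651/469) + 8.314 × ln(218/41)] = 83.9 J/K.

ΔS = 83.9 J/K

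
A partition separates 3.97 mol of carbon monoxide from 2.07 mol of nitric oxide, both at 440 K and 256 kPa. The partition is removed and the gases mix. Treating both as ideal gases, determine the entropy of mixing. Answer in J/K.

ΔS_mix = 32.3 J/K

Mole fractions: x_A = 3.97/6.04 = 0.657, x_B = 0.343.
ΔS_mix = −R(n_A ln x_A + n_B ln x_B) = −8.314 × (3.97 ln 0.657 + 2.07 ln 0.343) = 32.3 J/K.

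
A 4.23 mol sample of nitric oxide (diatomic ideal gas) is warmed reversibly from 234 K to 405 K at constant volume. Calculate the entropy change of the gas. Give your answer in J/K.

At constant volume, ΔS = nC_V ln(T₂/T₁) with C_V = 5R/2 = 20.79 J mol⁻¹ K⁻¹.
ΔS = 4.23 × 20.79 × ln(405/234) = 48.2 J/K.

ΔS = 48.2 J/K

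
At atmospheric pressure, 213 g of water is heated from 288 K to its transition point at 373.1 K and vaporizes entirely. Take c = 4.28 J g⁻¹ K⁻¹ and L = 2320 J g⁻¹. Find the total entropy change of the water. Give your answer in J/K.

Warming step: ΔS₁ = m c ln(T_tr/T_i) = 213 × 4.28 × ln(373.1/288) = 236 J/K.
Phase change: ΔS₂ = +mL/T_tr = 213 × 2320 / 373.1 = 1324 J/K.
ΔS_total = (236) + (1324) = 1560 J/K.

ΔS = 1560 J/K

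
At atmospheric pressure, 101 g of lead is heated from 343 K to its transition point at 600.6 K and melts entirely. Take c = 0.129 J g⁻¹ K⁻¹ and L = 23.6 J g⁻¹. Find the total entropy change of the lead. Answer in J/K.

ΔS = 11.3 J/K

Warming step: ΔS₁ = m c ln(T_tr/T_i) = 101 × 0.129 × ln(600.6/343) = 7.299 J/K.
Phase change: ΔS₂ = +mL/T_tr = 101 × 23.6 / 600.6 = 3.969 J/K.
ΔS_total = (7.299) + (3.969) = 11.3 J/K.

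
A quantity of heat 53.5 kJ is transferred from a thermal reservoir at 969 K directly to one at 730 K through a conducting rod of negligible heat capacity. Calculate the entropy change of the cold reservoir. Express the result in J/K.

The cold reservoir gains heat Q, so ΔS_cold = +Q/T_C = 53500/730 = 73.3 J/K.

ΔS_cold = 73.3 J/K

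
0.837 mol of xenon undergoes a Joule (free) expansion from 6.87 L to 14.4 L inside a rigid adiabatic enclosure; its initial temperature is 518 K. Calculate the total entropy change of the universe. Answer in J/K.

For an ideal gas in free expansion Q = 0 and W = 0, so T is unchanged.
Entropy is a state function; using a reversible isothermal path, ΔS_gas = nR ln(V₂/V₁) = 0.837 × 8.314 × ln(14.4/6.87) = 5.15 J/K.
The insulated surroundings exchange no heat, so ΔS_surr = 0 and ΔS_universe = ΔS_gas.

ΔS_universe = 5.15 J/K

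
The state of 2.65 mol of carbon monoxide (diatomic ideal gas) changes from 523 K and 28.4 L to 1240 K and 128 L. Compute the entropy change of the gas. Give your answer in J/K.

ΔS = 80.7 J/K

Entropy is a state function: ΔS = nC_V ln(T₂/T₁) + nR ln(V₂/V₁), with C_V = 5R/2 = 20.79 J mol⁻¹ K⁻¹ for a diatomic ideal gas.
ΔS = 2.65 × [20.79 × ln(1240/523) + 8.314 × ln(128/28.4)] = 80.7 J/K.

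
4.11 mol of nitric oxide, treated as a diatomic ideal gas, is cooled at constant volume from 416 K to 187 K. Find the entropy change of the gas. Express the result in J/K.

At constant volume, ΔS = nC_V ln(T₂/T₁) with C_V = 5R/2 = 20.79 J mol⁻¹ K⁻¹.
ΔS = 4.11 × 20.79 × ln(187/416) = -68.3 J/K.

ΔS = -68.3 J/K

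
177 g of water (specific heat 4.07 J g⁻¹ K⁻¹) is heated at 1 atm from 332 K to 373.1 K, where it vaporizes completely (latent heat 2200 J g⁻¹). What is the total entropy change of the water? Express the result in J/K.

ΔS = 1130 J/K

Warming step: ΔS₁ = m c ln(T_tr/T_i) = 177 × 4.07 × ln(373.1/332) = 84.08 J/K.
Phase change: ΔS₂ = +mL/T_tr = 177 × 2200 / 373.1 = 1044 J/K.
ΔS_total = (84.08) + (1044) = 1130 J/K.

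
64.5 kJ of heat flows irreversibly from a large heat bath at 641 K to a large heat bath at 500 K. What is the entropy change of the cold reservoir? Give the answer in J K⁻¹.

The cold reservoir gains heat Q, so ΔS_cold = +Q/T_C = 64500/500 = 129 J/K.

ΔS_cold = 129 J/K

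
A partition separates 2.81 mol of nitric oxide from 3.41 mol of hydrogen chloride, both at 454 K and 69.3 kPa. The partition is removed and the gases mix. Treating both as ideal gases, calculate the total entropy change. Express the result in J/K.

Mole fractions: x_A = 2.81/6.22 = 0.452, x_B = 0.548.
ΔS_mix = −R(n_A ln x_A + n_B ln x_B) = −8.314 × (2.81 ln 0.452 + 3.41 ln 0.548) = 35.6 J/K.

ΔS_mix = 35.6 J/K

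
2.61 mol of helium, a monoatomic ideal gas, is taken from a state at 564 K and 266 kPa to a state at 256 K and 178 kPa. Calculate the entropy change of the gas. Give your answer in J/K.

ΔS = -34.1 J/K

ΔS = nC_p ln(T₂/T₁) − nR ln(P₂/P₁), with C_p = 5R/2 = 20.79 J mol⁻¹ K⁻¹ for a monoatomic ideal gas.
ΔS = 2.61 × [20.79 × ln(256/564) − 8.314 × ln(178/266)] = -34.1 J/K.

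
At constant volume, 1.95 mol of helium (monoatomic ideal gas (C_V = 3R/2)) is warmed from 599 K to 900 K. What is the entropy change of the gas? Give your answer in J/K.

ΔS = 9.9 J/K

At constant volume, ΔS = nC_V ln(T₂/T₁) with C_V = 3R/2 = 12.47 J mol⁻¹ K⁻¹.
ΔS = 1.95 × 12.47 × ln(900/599) = 9.9 J/K.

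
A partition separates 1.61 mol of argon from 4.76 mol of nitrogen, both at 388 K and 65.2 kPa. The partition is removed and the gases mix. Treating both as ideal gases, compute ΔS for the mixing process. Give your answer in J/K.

ΔS_mix = 29.9 J/K

Mole fractions: x_A = 1.61/6.37 = 0.253, x_B = 0.747.
ΔS_mix = −R(n_A ln x_A + n_B ln x_B) = −8.314 × (1.61 ln 0.253 + 4.76 ln 0.747) = 29.9 J/K.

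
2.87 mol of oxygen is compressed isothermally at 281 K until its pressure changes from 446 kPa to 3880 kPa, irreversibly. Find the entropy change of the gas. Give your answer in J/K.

Entropy is a state function, so ΔS_gas depends only on the end states.
For an isothermal ideal gas ΔS_gas = nR ln(P₁/P₂) = 2.87 × 8.314 × ln(446/3880) = -51.6 J/K.

ΔS_gas = -51.6 J/K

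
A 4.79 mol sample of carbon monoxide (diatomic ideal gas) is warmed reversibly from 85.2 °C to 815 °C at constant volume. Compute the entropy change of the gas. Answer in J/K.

In kelvin: T₁ = 358.35 K, T₂ = 1088.15 K. At constant volume, ΔS = nC_V ln(T₂/T₁) with C_V = 5R/2 = 20.79 J mol⁻¹ K⁻¹.
ΔS = 4.79 × 20.79 × ln(1088.15/358.35) = 111 J/K.

ΔS = 111 J/K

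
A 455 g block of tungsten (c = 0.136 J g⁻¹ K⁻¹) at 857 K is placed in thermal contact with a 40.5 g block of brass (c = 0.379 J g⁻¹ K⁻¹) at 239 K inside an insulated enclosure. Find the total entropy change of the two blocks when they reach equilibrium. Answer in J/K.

ΔS_total = 7.65 J/K

Energy balance: T_f = (m₁c₁T₁ + m₂c₂T₂)/(m₁c₁ + m₂c₂) = 734.17 K.
ΔS₁ = m₁c₁ ln(T_f/T₁) = 61.88 × ln(734.17/857) = -9.5726 J/K.
ΔS₂ = m₂c₂ ln(T_f/T₂) = 15.3495 × ln(734.17/239) = 17.226 J/K.
ΔS_total = -9.5726 + 17.226 = 7.65 J/K.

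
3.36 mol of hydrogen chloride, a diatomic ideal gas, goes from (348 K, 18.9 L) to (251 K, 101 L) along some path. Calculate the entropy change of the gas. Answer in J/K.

ΔS = 24 J/K

Entropy is a state function: ΔS = nC_V ln(T₂/T₁) + nR ln(V₂/V₁), with C_V = 5R/2 = 20.79 J mol⁻¹ K⁻¹ for a diatomic ideal gas.
ΔS = 3.36 × [20.79 × ln(251/348) + 8.314 × ln(101/18.9)] = 24 J/K.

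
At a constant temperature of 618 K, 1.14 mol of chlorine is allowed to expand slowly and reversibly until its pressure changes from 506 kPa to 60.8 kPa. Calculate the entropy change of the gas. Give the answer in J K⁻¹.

For an isothermal ideal gas ΔS_gas = nR ln(P₁/P₂) = 1.14 × 8.314 × ln(506/60.8) = 20.1 J/K.

ΔS_gas = 20.1 J/K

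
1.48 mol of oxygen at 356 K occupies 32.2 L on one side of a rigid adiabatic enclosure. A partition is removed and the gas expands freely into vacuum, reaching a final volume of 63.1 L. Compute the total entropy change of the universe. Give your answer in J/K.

For an ideal gas in free expansion Q = 0 and W = 0, so T is unchanged.
Entropy is a state function; using a reversible isothermal path, ΔS_gas = nR ln(V₂/V₁) = 1.48 × 8.314 × ln(63.1/32.2) = 8.28 J/K.
The insulated surroundings exchange no heat, so ΔS_surr = 0 and ΔS_universe = ΔS_gas.

ΔS_universe = 8.28 J/K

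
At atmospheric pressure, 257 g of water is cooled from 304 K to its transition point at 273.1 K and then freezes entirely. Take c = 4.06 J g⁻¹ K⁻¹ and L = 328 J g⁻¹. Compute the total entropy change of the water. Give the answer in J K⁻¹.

ΔS = -421 J/K

Cooling step: ΔS₁ = m c ln(T_tr/T_i) = 257 × 4.06 × ln(273.1/304) = -111.844 J/K.
Phase change: ΔS₂ = −mL/T_tr = −257 × 328 / 273.1 = -308.663 J/K.
ΔS_total = (-111.844) + (-308.663) = -421 J/K.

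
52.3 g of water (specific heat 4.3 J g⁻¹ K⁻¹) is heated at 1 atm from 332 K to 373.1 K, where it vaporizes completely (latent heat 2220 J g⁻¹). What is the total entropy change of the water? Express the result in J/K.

Warming step: ΔS₁ = m c ln(T_tr/T_i) = 52.3 × 4.3 × ln(373.1/332) = 26.25 J/K.
Phase change: ΔS₂ = +mL/T_tr = 52.3 × 2220 / 373.1 = 311.2 J/K.
ΔS_total = (26.25) + (311.2) = 337 J/K.

ΔS = 337 J/K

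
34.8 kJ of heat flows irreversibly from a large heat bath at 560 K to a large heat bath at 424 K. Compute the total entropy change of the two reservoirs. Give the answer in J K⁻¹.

ΔS_hot = −Q/T_H = −34800/560 = -62.14 J/K and ΔS_cold = +Q/T_C = 34800/424 = 82.08 J/K.
ΔS_total = -62.14 + 82.08 = 19.9 J/K, positive as the second law requires.

ΔS_total = 19.9 J/K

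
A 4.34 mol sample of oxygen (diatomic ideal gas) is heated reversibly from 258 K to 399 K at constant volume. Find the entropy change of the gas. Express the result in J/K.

At constant volume, ΔS = nC_V ln(T₂/T₁) with C_V = 5R/2 = 20.79 J mol⁻¹ K⁻¹.
ΔS = 4.34 × 20.79 × ln(399/258) = 39.3 J/K.

ΔS = 39.3 J/K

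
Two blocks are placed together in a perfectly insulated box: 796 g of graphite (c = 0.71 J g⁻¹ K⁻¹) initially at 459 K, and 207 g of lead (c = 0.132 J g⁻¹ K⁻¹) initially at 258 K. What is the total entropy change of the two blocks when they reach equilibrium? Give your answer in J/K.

Energy balance: T_f = (m₁c₁T₁ + m₂c₂T₂)/(m₁c₁ + m₂c₂) = 449.73 K.
ΔS₁ = m₁c₁ ln(T_f/T₁) = 565.16 × ln(449.73/459) = -11.53 J/K.
ΔS₂ = m₂c₂ ln(T_f/T₂) = 27.324 × ln(449.73/258) = 15.18 J/K.
ΔS_total = -11.53 + 15.18 = 3.65 J/K.

ΔS_total = 3.65 J/K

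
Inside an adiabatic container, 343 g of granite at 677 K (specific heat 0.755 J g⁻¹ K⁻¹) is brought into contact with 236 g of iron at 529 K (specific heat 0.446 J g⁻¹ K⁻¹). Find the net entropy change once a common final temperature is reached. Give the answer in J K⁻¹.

Energy balance: T_f = (m₁c₁T₁ + m₂c₂T₂)/(m₁c₁ + m₂c₂) = 634.23 K.
ΔS₁ = m₁c₁ ln(T_f/T₁) = 258.965 × ln(634.23/677) = -16.9 J/K.
ΔS₂ = m₂c₂ ln(T_f/T₂) = 105.256 × ln(634.23/529) = 19.1 J/K.
ΔS_total = -16.9 + 19.1 = 2.2 J/K.

ΔS_total = 2.2 J/K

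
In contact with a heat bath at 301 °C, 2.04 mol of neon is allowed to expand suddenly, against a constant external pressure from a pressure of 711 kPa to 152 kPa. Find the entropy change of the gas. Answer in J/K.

ΔS_gas = 26.2 J/K

Entropy is a state function, so ΔS_gas depends only on the end states.
For an isothermal ideal gas ΔS_gas = nR ln(P₁/P₂) = 2.04 × 8.314 × ln(711/152) = 26.2 J/K.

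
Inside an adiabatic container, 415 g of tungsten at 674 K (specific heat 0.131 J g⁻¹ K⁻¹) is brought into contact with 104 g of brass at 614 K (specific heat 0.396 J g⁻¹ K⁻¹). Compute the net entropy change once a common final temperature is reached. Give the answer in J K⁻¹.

Energy balance: T_f = (m₁c₁T₁ + m₂c₂T₂)/(m₁c₁ + m₂c₂) = 648.14 K.
ΔS₁ = m₁c₁ ln(T_f/T₁) = 54.365 × ln(648.14/674) = -2.127 J/K.
ΔS₂ = m₂c₂ ln(T_f/T₂) = 41.184 × ln(648.14/614) = 2.228 J/K.
ΔS_total = -2.127 + 2.228 = 0.101 J/K.

ΔS_total = 0.101 J/K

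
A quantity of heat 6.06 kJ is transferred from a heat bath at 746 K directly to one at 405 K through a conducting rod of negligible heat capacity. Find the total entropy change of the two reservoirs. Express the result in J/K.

ΔS_hot = −Q/T_H = −6060/746 = -8.123 J/K and ΔS_cold = +Q/T_C = 6060/405 = 14.96 J/K.
ΔS_total = -8.123 + 14.96 = 6.84 J/K, positive as the second law requires.

ΔS_total = 6.84 J/K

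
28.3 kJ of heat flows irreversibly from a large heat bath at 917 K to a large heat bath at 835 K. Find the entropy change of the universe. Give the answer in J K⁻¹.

ΔS_total = 3.03 J/K

ΔS_hot = −Q/T_H = −28300/917 = -30.86 J/K and ΔS_cold = +Q/T_C = 28300/835 = 33.89 J/K.
ΔS_total = -30.86 + 33.89 = 3.03 J/K, positive as the second law requires.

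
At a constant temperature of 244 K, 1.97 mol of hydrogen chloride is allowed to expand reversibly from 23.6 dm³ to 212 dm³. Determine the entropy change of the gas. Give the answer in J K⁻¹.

ΔS_gas = 36 J/K

For an isothermal ideal gas ΔS_gas = nR ln(V₂/V₁) = 1.97 × 8.314 × ln(212/23.6) = 36 J/K.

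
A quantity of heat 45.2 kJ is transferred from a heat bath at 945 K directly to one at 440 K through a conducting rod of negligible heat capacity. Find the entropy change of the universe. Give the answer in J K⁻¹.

ΔS_hot = −Q/T_H = −45200/945 = -47.83 J/K and ΔS_cold = +Q/T_C = 45200/440 = 102.7 J/K.
ΔS_total = -47.83 + 102.7 = 54.9 J/K, positive as the second law requires.

ΔS_total = 54.9 J/K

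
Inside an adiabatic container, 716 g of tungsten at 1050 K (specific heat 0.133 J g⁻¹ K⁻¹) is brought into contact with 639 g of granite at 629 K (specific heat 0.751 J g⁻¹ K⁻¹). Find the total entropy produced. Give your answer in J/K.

ΔS_total = 11.7 J/K

Energy balance: T_f = (m₁c₁T₁ + m₂c₂T₂)/(m₁c₁ + m₂c₂) = 698.71 K.
ΔS₁ = m₁c₁ ln(T_f/T₁) = 95.228 × ln(698.71/1050) = -38.787 J/K.
ΔS₂ = m₂c₂ ln(T_f/T₂) = 479.889 × ln(698.71/629) = 50.438 J/K.
ΔS_total = -38.787 + 50.438 = 11.7 J/K.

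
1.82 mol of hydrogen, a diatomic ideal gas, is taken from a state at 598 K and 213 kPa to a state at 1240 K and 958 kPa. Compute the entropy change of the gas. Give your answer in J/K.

ΔS = 15.9 J/K

ΔS = nC_p ln(T₂/T₁) − nR ln(P₂/P₁), with C_p = 7R/2 = 29.1 J mol⁻¹ K⁻¹ for a diatomic ideal gas.
ΔS = 1.82 × [29.1 × ln(1240/598) − 8.314 × ln(958/213)] = 15.9 J/K.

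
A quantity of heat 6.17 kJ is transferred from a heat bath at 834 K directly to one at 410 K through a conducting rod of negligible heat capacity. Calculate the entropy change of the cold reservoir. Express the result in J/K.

The cold reservoir gains heat Q, so ΔS_cold = +Q/T_C = 6170/410 = 15 J/K.

ΔS_cold = 15 J/K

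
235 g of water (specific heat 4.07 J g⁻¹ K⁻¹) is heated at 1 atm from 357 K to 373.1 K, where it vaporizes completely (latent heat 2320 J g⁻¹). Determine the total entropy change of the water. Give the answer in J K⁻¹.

ΔS = 1500 J/K

Warming step: ΔS₁ = m c ln(T_tr/T_i) = 235 × 4.07 × ln(373.1/357) = 42.19 J/K.
Phase change: ΔS₂ = +mL/T_tr = 235 × 2320 / 373.1 = 1461 J/K.
ΔS_total = (42.19) + (1461) = 1500 J/K.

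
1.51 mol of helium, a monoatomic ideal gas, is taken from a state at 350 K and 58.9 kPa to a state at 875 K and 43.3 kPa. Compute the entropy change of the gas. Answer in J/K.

ΔS = nC_p ln(T₂/T₁) − nR ln(P₂/P₁), with C_p = 5R/2 = 20.79 J mol⁻¹ K⁻¹ for a monoatomic ideal gas.
ΔS = 1.51 × [20.79 × ln(875/350) − 8.314 × ln(43.3/58.9)] = 32.6 J/K.

ΔS = 32.6 J/K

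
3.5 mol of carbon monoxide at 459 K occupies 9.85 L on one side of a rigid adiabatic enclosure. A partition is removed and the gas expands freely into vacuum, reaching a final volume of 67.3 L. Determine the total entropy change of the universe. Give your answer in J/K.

ΔS_universe = 55.9 J/K

No heat is exchanged and no work is done, so the ideal-gas temperature stays constant.
Entropy is a state function; using a reversible isothermal path, ΔS_gas = nR ln(V₂/V₁) = 3.5 × 8.314 × ln(67.3/9.85) = 55.9 J/K.
The insulated surroundings exchange no heat, so ΔS_surr = 0 and ΔS_universe = ΔS_gas.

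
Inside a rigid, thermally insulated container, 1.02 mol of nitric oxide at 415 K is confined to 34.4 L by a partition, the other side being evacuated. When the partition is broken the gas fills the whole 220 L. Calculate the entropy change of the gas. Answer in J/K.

ΔS_gas = 15.7 J/K

For an ideal gas in free expansion Q = 0 and W = 0, so T is unchanged.
Entropy is a state function; using a reversible isothermal path, ΔS_gas = nR ln(V₂/V₁) = 1.02 × 8.314 × ln(220/34.4) = 15.7 J/K.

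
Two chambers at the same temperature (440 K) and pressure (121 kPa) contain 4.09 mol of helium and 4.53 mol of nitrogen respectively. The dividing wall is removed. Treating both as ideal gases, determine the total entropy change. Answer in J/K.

ΔS_mix = 49.6 J/K

Mole fractions: x_A = 4.09/8.62 = 0.474, x_B = 0.526.
ΔS_mix = −R(n_A ln x_A + n_B ln x_B) = −8.314 × (4.09 ln 0.474 + 4.53 ln 0.526) = 49.6 J/K.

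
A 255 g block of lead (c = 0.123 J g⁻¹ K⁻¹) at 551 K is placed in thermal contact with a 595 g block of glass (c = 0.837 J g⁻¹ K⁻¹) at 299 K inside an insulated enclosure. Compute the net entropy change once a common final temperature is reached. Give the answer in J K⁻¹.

ΔS_total = 6.62 J/K

Energy balance: T_f = (m₁c₁T₁ + m₂c₂T₂)/(m₁c₁ + m₂c₂) = 313.93 K.
ΔS₁ = m₁c₁ ln(T_f/T₁) = 31.365 × ln(313.93/551) = -17.645 J/K.
ΔS₂ = m₂c₂ ln(T_f/T₂) = 498.015 × ln(313.93/299) = 24.268 J/K.
ΔS_total = -17.645 + 24.268 = 6.62 J/K.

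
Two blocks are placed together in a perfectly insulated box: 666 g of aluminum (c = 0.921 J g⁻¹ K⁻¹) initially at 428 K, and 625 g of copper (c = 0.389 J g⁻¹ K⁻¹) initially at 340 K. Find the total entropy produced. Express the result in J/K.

ΔS_total = 4.46 J/K

Energy balance: T_f = (m₁c₁T₁ + m₂c₂T₂)/(m₁c₁ + m₂c₂) = 403.02 K.
ΔS₁ = m₁c₁ ln(T_f/T₁) = 613.386 × ln(403.02/428) = -36.886 J/K.
ΔS₂ = m₂c₂ ln(T_f/T₂) = 243.125 × ln(403.02/340) = 41.342 J/K.
ΔS_total = -36.886 + 41.342 = 4.46 J/K.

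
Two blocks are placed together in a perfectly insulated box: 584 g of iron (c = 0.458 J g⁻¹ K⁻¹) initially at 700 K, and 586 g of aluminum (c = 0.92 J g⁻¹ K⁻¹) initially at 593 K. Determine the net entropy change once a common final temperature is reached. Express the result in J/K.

Energy balance: T_f = (m₁c₁T₁ + m₂c₂T₂)/(m₁c₁ + m₂c₂) = 628.48 K.
ΔS₁ = m₁c₁ ln(T_f/T₁) = 267.472 × ln(628.48/700) = -28.83 J/K.
ΔS₂ = m₂c₂ ln(T_f/T₂) = 539.12 × ln(628.48/593) = 31.33 J/K.
ΔS_total = -28.83 + 31.33 = 2.5 J/K.

ΔS_total = 2.5 J/K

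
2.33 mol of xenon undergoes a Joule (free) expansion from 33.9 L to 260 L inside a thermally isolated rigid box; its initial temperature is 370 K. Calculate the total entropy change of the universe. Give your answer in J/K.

ΔS_universe = 39.5 J/K

For an ideal gas in free expansion Q = 0 and W = 0, so T is unchanged.
Entropy is a state function; using a reversible isothermal path, ΔS_gas = nR ln(V₂/V₁) = 2.33 × 8.314 × ln(260/33.9) = 39.5 J/K.
The insulated surroundings exchange no heat, so ΔS_surr = 0 and ΔS_universe = ΔS_gas.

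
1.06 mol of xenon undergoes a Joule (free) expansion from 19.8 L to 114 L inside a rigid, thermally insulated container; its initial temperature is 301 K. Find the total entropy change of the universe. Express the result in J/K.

For an ideal gas in free expansion Q = 0 and W = 0, so T is unchanged.
Entropy is a state function; using a reversible isothermal path, ΔS_gas = nR ln(V₂/V₁) = 1.06 × 8.314 × ln(114/19.8) = 15.4 J/K.
The insulated surroundings exchange no heat, so ΔS_surr = 0 and ΔS_universe = ΔS_gas.

ΔS_universe = 15.4 J/K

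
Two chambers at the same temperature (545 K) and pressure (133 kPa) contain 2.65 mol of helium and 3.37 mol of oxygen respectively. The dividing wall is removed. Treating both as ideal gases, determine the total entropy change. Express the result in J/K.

Mole fractions: x_A = 2.65/6.02 = 0.44, x_B = 0.56.
ΔS_mix = −R(n_A ln x_A + n_B ln x_B) = −8.314 × (2.65 ln 0.44 + 3.37 ln 0.56) = 34.3 J/K.

ΔS_mix = 34.3 J/K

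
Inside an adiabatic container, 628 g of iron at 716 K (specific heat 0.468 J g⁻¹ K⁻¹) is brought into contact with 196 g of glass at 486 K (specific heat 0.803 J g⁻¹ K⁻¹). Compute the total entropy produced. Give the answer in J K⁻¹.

ΔS_total = 7.36 J/K

Energy balance: T_f = (m₁c₁T₁ + m₂c₂T₂)/(m₁c₁ + m₂c₂) = 635.79 K.
ΔS₁ = m₁c₁ ln(T_f/T₁) = 293.904 × ln(635.79/716) = -34.92 J/K.
ΔS₂ = m₂c₂ ln(T_f/T₂) = 157.388 × ln(635.79/486) = 42.28 J/K.
ΔS_total = -34.92 + 42.28 = 7.36 J/K.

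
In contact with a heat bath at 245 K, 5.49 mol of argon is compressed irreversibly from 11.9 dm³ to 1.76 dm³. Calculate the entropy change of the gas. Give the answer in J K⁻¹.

ΔS_gas = -87.2 J/K

Entropy is a state function, so ΔS_gas depends only on the end states.
For an isothermal ideal gas ΔS_gas = nR ln(V₂/V₁) = 5.49 × 8.314 × ln(1.76/11.9) = -87.2 J/K.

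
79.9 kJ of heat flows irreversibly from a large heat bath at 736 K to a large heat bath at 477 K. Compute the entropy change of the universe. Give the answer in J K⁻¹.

ΔS_hot = −Q/T_H = −79900/736 = -108.6 J/K and ΔS_cold = +Q/T_C = 79900/477 = 167.5 J/K.
ΔS_total = -108.6 + 167.5 = 58.9 J/K, positive as the second law requires.

ΔS_total = 58.9 J/K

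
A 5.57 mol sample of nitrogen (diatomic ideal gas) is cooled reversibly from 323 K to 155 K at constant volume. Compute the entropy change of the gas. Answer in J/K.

At constant volume, ΔS = nC_V ln(T₂/T₁) with C_V = 5R/2 = 20.79 J mol⁻¹ K⁻¹.
ΔS = 5.57 × 20.79 × ln(155/323) = -85 J/K.

ΔS = -85 J/K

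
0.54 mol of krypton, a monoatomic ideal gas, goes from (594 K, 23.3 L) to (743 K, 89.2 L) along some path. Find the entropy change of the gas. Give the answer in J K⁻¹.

ΔS = 7.53 J/K

Entropy is a state function: ΔS = nC_V ln(T₂/T₁) + nR ln(V₂/V₁), with C_V = 3R/2 = 12.47 J mol⁻¹ K⁻¹ for a monoatomic ideal gas.
ΔS = 0.54 × [12.47 × ln(743/594) + 8.314 × ln(89.2/23.3)] = 7.53 J/K.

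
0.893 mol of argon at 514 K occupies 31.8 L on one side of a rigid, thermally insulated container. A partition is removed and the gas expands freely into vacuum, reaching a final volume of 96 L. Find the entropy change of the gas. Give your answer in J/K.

ΔS_gas = 8.2 J/K

No heat is exchanged and no work is done, so the ideal-gas temperature stays constant.
Entropy is a state function; using a reversible isothermal path, ΔS_gas = nR ln(V₂/V₁) = 0.893 × 8.314 × ln(96/31.8) = 8.2 J/K.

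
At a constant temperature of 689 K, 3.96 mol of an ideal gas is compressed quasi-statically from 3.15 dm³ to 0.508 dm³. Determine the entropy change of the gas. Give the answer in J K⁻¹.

For an isothermal ideal gas ΔS_gas = nR ln(V₂/V₁) = 3.96 × 8.314 × ln(0.508/3.15) = -60.1 J/K.

ΔS_gas = -60.1 J/K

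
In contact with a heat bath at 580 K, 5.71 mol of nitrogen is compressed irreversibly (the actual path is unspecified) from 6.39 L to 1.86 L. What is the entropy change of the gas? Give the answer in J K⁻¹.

ΔS_gas = -58.6 J/K

Entropy is a state function, so ΔS_gas depends only on the end states.
For an isothermal ideal gas ΔS_gas = nR ln(V₂/V₁) = 5.71 × 8.314 × ln(1.86/6.39) = -58.6 J/K.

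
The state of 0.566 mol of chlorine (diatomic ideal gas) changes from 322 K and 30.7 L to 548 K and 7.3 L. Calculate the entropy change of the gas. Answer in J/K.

Entropy is a state function: ΔS = nC_V ln(T₂/T₁) + nR ln(V₂/V₁), with C_V = 5R/2 = 20.79 J mol⁻¹ K⁻¹ for a diatomic ideal gas.
ΔS = 0.566 × [20.79 × ln(548/322) + 8.314 × ln(7.3/30.7)] = -0.504 J/K.

ΔS = -0.504 J/K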